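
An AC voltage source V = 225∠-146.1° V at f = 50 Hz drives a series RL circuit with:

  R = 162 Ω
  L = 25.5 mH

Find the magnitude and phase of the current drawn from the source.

Step 1 — Angular frequency: ω = 2π·f = 2π·50 = 314.2 rad/s.
Step 2 — Component impedances:
  R: Z = R = 162 Ω
  L: Z = jωL = j·314.2·0.0255 = 0 + j8.011 Ω
Step 3 — Series combination: Z_total = R + L = 162 + j8.011 Ω = 162.2∠2.8° Ω.
Step 4 — Source phasor: V = 225∠-146.1° V = -186.8 - j125.5 V.
Step 5 — Ohm's law: I = V / Z_total = (-186.8 - j125.5) / (162 + j8.011) = -1.188 - j0.7159 A.
Step 6 — Convert to polar: |I| = 1.387 A, ∠I = -148.9°.

I = 1.387∠-148.9° A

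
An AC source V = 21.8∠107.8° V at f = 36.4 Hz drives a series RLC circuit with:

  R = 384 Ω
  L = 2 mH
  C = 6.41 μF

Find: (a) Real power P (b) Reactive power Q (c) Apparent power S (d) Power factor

Step 1 — Angular frequency: ω = 2π·f = 2π·36.4 = 228.7 rad/s.
Step 2 — Component impedances:
  R: Z = R = 384 Ω
  L: Z = jωL = j·228.7·0.002 = 0 + j0.4574 Ω
  C: Z = 1/(jωC) = -j/(ω·C) = 0 - j682.1 Ω
Step 3 — Series combination: Z_total = R + L + C = 384 - j681.7 Ω = 782.4∠-60.6° Ω.
Step 4 — Source phasor: V = 21.8∠107.8° V = -6.664 + j20.76 V.
Step 5 — Current: I = V / Z = -0.0273 + j0.0056 A = 0.02786∠168.4° A.
Step 6 — Complex power: S = V·I* = 0.2981 - j0.5292 VA.
Step 7 — Real power: P = Re(S) = 0.2981 W.
Step 8 — Reactive power: Q = Im(S) = -0.5292 VAR.
Step 9 — Apparent power: |S| = 0.6074 VA.
Step 10 — Power factor: PF = P/|S| = 0.4908 (leading).

(a) P = 0.2981 W  (b) Q = -0.5292 VAR  (c) S = 0.6074 VA  (d) PF = 0.4908 (leading)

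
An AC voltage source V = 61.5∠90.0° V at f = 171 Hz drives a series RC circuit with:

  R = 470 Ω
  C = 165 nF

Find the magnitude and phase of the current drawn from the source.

Step 1 — Angular frequency: ω = 2π·f = 2π·171 = 1074 rad/s.
Step 2 — Component impedances:
  R: Z = R = 470 Ω
  C: Z = 1/(jωC) = -j/(ω·C) = 0 - j5641 Ω
Step 3 — Series combination: Z_total = R + C = 470 - j5641 Ω = 5660∠-85.2° Ω.
Step 4 — Source phasor: V = 61.5∠90.0° V = 0 + j61.5 V.
Step 5 — Ohm's law: I = V / Z_total = (0 + j61.5) / (470 - j5641) = -0.01083 + j0.0009022 A.
Step 6 — Convert to polar: |I| = 0.01087 A, ∠I = 175.2°.

I = 0.01087∠175.2° A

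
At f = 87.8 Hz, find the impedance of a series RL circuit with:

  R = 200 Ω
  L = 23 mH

Step 1 — Angular frequency: ω = 2π·f = 2π·87.8 = 551.7 rad/s.
Step 2 — Component impedances:
  R: Z = R = 200 Ω
  L: Z = jωL = j·551.7·0.023 = 0 + j12.69 Ω
Step 3 — Series combination: Z_total = R + L = 200 + j12.69 Ω = 200.4∠3.6° Ω.

Z = 200 + j12.69 Ω = 200.4∠3.6° Ω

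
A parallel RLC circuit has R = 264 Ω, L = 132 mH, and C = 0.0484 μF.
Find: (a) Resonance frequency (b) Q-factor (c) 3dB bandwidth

Step 1 — Resonance: ω₀ = 1/√(LC) = 1/√(0.132·4.84e-08) = 1.251e+04 rad/s.
Step 2 — f₀ = ω₀/(2π) = 1991 Hz.
Step 3 — Parallel Q: Q = R/(ω₀L) = 264/(1.251e+04·0.132) = 0.1599.
Step 4 — Bandwidth: Δω = ω₀/Q = 7.826e+04 rad/s; BW = Δω/(2π) = 1.246e+04 Hz.

(a) f₀ = 1991 Hz  (b) Q = 0.1599  (c) BW = 1.246e+04 Hz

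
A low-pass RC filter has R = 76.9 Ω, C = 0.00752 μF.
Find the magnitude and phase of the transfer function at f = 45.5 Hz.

Step 1 — Angular frequency: ω = 2π·45.5 = 285.9 rad/s.
Step 2 — Transfer function: H(jω) = 1/(1 + jωRC).
Step 3 — Denominator: 1 + jωRC = 1 + j·285.9·76.9·7.52e-09 = 1 + j0.0001653.
Step 4 — H = 1 - j0.0001653.
Step 5 — Magnitude: |H| = 1 (-0.0 dB); phase: φ = -0.0°.

|H| = 1 (-0.0 dB), φ = -0.0°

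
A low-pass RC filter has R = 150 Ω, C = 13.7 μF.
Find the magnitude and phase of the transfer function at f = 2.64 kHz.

Step 1 — Angular frequency: ω = 2π·2640 = 1.659e+04 rad/s.
Step 2 — Transfer function: H(jω) = 1/(1 + jωRC).
Step 3 — Denominator: 1 + jωRC = 1 + j·1.659e+04·150·1.37e-05 = 1 + j34.09.
Step 4 — H = 0.0008599 - j0.02931.
Step 5 — Magnitude: |H| = 0.02932 (-30.7 dB); phase: φ = -88.3°.

|H| = 0.02932 (-30.7 dB), φ = -88.3°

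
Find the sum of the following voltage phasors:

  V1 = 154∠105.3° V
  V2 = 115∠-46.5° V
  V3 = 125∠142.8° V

Step 1 — Convert each phasor to rectangular form:
  V1 = 154·(cos(105.3°) + j·sin(105.3°)) = -40.64 + j148.5 V
  V2 = 115·(cos(-46.5°) + j·sin(-46.5°)) = 79.16 - j83.42 V
  V3 = 125·(cos(142.8°) + j·sin(142.8°)) = -99.57 + j75.57 V
Step 2 — Sum components: V_total = -61.04 + j140.7 V.
Step 3 — Convert to polar: |V_total| = 153.4 V, ∠V_total = 113.5°.

V_total = 153.4∠113.5° V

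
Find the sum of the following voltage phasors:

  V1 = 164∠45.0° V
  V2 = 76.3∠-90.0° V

Step 1 — Convert each phasor to rectangular form:
  V1 = 164·(cos(45.0°) + j·sin(45.0°)) = 116 + j116 V
  V2 = 76.3·(cos(-90.0°) + j·sin(-90.0°)) = 0 - j76.3 V
Step 2 — Sum components: V_total = 116 + j39.67 V.
Step 3 — Convert to polar: |V_total| = 122.6 V, ∠V_total = 18.9°.

V_total = 122.6∠18.9° V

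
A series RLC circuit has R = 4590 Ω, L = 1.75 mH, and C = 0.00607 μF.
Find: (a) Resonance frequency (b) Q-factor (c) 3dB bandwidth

Step 1 — Resonance: ω₀ = 1/√(LC) = 1/√(0.00175·6.07e-09) = 3.068e+05 rad/s.
Step 2 — f₀ = ω₀/(2π) = 4.883e+04 Hz.
Step 3 — Series Q: Q = ω₀L/R = 3.068e+05·0.00175/4590 = 0.117.
Step 4 — Bandwidth: Δω = ω₀/Q = 2.623e+06 rad/s; BW = Δω/(2π) = 4.174e+05 Hz.

(a) f₀ = 4.883e+04 Hz  (b) Q = 0.117  (c) BW = 4.174e+05 Hz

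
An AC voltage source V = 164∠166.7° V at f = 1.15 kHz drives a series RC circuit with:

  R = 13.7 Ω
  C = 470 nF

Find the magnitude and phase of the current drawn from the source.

Step 1 — Angular frequency: ω = 2π·f = 2π·1150 = 7226 rad/s.
Step 2 — Component impedances:
  R: Z = R = 13.7 Ω
  C: Z = 1/(jωC) = -j/(ω·C) = 0 - j294.5 Ω
Step 3 — Series combination: Z_total = R + C = 13.7 - j294.5 Ω = 294.8∠-87.3° Ω.
Step 4 — Source phasor: V = 164∠166.7° V = -159.6 + j37.73 V.
Step 5 — Ohm's law: I = V / Z_total = (-159.6 + j37.73) / (13.7 - j294.5) = -0.153 - j0.5349 A.
Step 6 — Convert to polar: |I| = 0.5564 A, ∠I = -106.0°.

I = 0.5564∠-106.0° A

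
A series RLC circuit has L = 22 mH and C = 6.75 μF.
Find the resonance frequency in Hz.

Step 1 — Resonance condition Im(Z)=0 gives ω₀ = 1/√(LC).
Step 2 — ω₀ = 1/√(0.022·6.75e-06) = 2595 rad/s.
Step 3 — f₀ = ω₀/(2π) = 413 Hz.

f₀ = 413 Hz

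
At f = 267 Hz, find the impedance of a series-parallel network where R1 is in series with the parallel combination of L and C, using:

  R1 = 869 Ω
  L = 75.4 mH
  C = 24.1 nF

Step 1 — Angular frequency: ω = 2π·f = 2π·267 = 1678 rad/s.
Step 2 — Component impedances:
  R1: Z = R = 869 Ω
  L: Z = jωL = j·1678·0.0754 = 0 + j126.5 Ω
  C: Z = 1/(jωC) = -j/(ω·C) = 0 - j2.473e+04 Ω
Step 3 — Parallel branch: L || C = 1/(1/L + 1/C) = 0 + j127.1 Ω.
Step 4 — Series with R1: Z_total = R1 + (L || C) = 869 + j127.1 Ω = 878.3∠8.3° Ω.

Z = 869 + j127.1 Ω = 878.3∠8.3° Ω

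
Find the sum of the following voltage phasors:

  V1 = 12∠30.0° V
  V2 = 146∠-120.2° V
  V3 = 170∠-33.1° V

Step 1 — Convert each phasor to rectangular form:
  V1 = 12·(cos(30.0°) + j·sin(30.0°)) = 10.39 + j6 V
  V2 = 146·(cos(-120.2°) + j·sin(-120.2°)) = -73.44 - j126.2 V
  V3 = 170·(cos(-33.1°) + j·sin(-33.1°)) = 142.4 - j92.84 V
Step 2 — Sum components: V_total = 79.36 - j213 V.
Step 3 — Convert to polar: |V_total| = 227.3 V, ∠V_total = -69.6°.

V_total = 227.3∠-69.6° V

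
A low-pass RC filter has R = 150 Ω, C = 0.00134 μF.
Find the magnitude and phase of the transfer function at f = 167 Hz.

Step 1 — Angular frequency: ω = 2π·167 = 1049 rad/s.
Step 2 — Transfer function: H(jω) = 1/(1 + jωRC).
Step 3 — Denominator: 1 + jωRC = 1 + j·1049·150·1.34e-09 = 1 + j0.0002109.
Step 4 — H = 1 - j0.0002109.
Step 5 — Magnitude: |H| = 1 (-0.0 dB); phase: φ = -0.0°.

|H| = 1 (-0.0 dB), φ = -0.0°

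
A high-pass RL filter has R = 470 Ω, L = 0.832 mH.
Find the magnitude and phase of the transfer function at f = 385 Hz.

Step 1 — Angular frequency: ω = 2π·385 = 2419 rad/s.
Step 2 — Transfer function: H(jω) = jωL/(R + jωL).
Step 3 — Numerator jωL = j·2.013; denominator R + jωL = 470 + j2.013.
Step 4 — H = 1.834e-05 + j0.004282.
Step 5 — Magnitude: |H| = 0.004282 (-47.4 dB); phase: φ = 89.8°.

|H| = 0.004282 (-47.4 dB), φ = 89.8°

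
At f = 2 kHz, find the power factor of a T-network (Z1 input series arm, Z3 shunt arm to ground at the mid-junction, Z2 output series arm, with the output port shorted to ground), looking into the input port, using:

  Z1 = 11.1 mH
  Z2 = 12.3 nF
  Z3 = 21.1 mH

Step 1 — Angular frequency: ω = 2π·f = 2π·2000 = 1.257e+04 rad/s.
Step 2 — Component impedances:
  Z1: Z = jωL = j·1.257e+04·0.0111 = 0 + j139.5 Ω
  Z2: Z = 1/(jωC) = -j/(ω·C) = 0 - j6470 Ω
  Z3: Z = jωL = j·1.257e+04·0.0211 = 0 + j265.2 Ω
Step 3 — With the output port shorted to ground, the output series arm Z2 runs from the junction to ground; the shunt arm Z3 also runs from the junction to ground. They appear in parallel: Z3 || Z2 = 0 + j276.5 Ω.
Step 4 — Series with input arm Z1: Z_in = Z1 + (Z3 || Z2) = 0 + j416 Ω = 416∠90.0° Ω.
Step 5 — Power factor: PF = cos(φ) = Re(Z)/|Z| = 0/416 = 0.
Step 6 — Type: Im(Z) = 416 ⇒ lagging (phase φ = 90.0°).

PF = 0 (lagging, φ = 90.0°)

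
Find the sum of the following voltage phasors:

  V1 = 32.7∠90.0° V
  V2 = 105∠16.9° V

Step 1 — Convert each phasor to rectangular form:
  V1 = 32.7·(cos(90.0°) + j·sin(90.0°)) = 0 + j32.7 V
  V2 = 105·(cos(16.9°) + j·sin(16.9°)) = 100.5 + j30.52 V
Step 2 — Sum components: V_total = 100.5 + j63.22 V.
Step 3 — Convert to polar: |V_total| = 118.7 V, ∠V_total = 32.2°.

V_total = 118.7∠32.2° V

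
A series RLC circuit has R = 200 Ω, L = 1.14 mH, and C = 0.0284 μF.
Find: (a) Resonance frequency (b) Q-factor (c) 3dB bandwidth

Step 1 — Resonance: ω₀ = 1/√(LC) = 1/√(0.00114·2.84e-08) = 1.757e+05 rad/s.
Step 2 — f₀ = ω₀/(2π) = 2.797e+04 Hz.
Step 3 — Series Q: Q = ω₀L/R = 1.757e+05·0.00114/200 = 1.002.
Step 4 — Bandwidth: Δω = ω₀/Q = 1.754e+05 rad/s; BW = Δω/(2π) = 2.792e+04 Hz.

(a) f₀ = 2.797e+04 Hz  (b) Q = 1.002  (c) BW = 2.792e+04 Hz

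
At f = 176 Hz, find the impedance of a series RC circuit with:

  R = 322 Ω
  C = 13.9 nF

Step 1 — Angular frequency: ω = 2π·f = 2π·176 = 1106 rad/s.
Step 2 — Component impedances:
  R: Z = R = 322 Ω
  C: Z = 1/(jωC) = -j/(ω·C) = 0 - j6.506e+04 Ω
Step 3 — Series combination: Z_total = R + C = 322 - j6.506e+04 Ω = 6.506e+04∠-89.7° Ω.

Z = 322 - j6.506e+04 Ω = 6.506e+04∠-89.7° Ω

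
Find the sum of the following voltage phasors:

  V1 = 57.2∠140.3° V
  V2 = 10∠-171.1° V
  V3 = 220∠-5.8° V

Step 1 — Convert each phasor to rectangular form:
  V1 = 57.2·(cos(140.3°) + j·sin(140.3°)) = -44.01 + j36.54 V
  V2 = 10·(cos(-171.1°) + j·sin(-171.1°)) = -9.88 - j1.547 V
  V3 = 220·(cos(-5.8°) + j·sin(-5.8°)) = 218.9 - j22.23 V
Step 2 — Sum components: V_total = 165 + j12.76 V.
Step 3 — Convert to polar: |V_total| = 165.5 V, ∠V_total = 4.4°.

V_total = 165.5∠4.4° V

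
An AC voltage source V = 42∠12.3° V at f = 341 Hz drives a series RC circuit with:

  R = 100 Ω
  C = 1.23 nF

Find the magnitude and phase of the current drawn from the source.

Step 1 — Angular frequency: ω = 2π·f = 2π·341 = 2143 rad/s.
Step 2 — Component impedances:
  R: Z = R = 100 Ω
  C: Z = 1/(jωC) = -j/(ω·C) = 0 - j3.795e+05 Ω
Step 3 — Series combination: Z_total = R + C = 100 - j3.795e+05 Ω = 3.795e+05∠-90.0° Ω.
Step 4 — Source phasor: V = 42∠12.3° V = 41.04 + j8.947 V.
Step 5 — Ohm's law: I = V / Z_total = (41.04 + j8.947) / (100 - j3.795e+05) = -2.355e-05 + j0.0001082 A.
Step 6 — Convert to polar: |I| = 0.0001107 A, ∠I = 102.3°.

I = 0.0001107∠102.3° A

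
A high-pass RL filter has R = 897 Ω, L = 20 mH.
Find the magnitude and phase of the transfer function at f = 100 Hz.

Step 1 — Angular frequency: ω = 2π·100 = 628.3 rad/s.
Step 2 — Transfer function: H(jω) = jωL/(R + jωL).
Step 3 — Numerator jωL = j·12.57; denominator R + jωL = 897 + j12.57.
Step 4 — H = 0.0001962 + j0.01401.
Step 5 — Magnitude: |H| = 0.01401 (-37.1 dB); phase: φ = 89.2°.

|H| = 0.01401 (-37.1 dB), φ = 89.2°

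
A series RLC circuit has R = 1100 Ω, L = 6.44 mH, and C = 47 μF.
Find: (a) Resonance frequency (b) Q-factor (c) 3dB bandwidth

Step 1 — Resonance condition Im(Z)=0 gives ω₀ = 1/√(LC).
Step 2 — ω₀ = 1/√(0.00644·4.7e-05) = 1818 rad/s.
Step 3 — f₀ = ω₀/(2π) = 289.3 Hz.
Step 4 — Series Q: Q = ω₀L/R = 1818·0.00644/1100 = 0.01064.
Step 5 — 3dB bandwidth: Δω = ω₀/Q = 1.708e+05 rad/s; BW = Δω/(2π) = 2.718e+04 Hz.

(a) f₀ = 289.3 Hz  (b) Q = 0.01064  (c) BW = 2.718e+04 Hz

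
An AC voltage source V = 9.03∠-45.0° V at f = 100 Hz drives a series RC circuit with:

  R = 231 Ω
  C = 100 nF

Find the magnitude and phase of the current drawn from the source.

Step 1 — Angular frequency: ω = 2π·f = 2π·100 = 628.3 rad/s.
Step 2 — Component impedances:
  R: Z = R = 231 Ω
  C: Z = 1/(jωC) = -j/(ω·C) = 0 - j1.592e+04 Ω
Step 3 — Series combination: Z_total = R + C = 231 - j1.592e+04 Ω = 1.592e+04∠-89.2° Ω.
Step 4 — Source phasor: V = 9.03∠-45.0° V = 6.385 - j6.385 V.
Step 5 — Ohm's law: I = V / Z_total = (6.385 - j6.385) / (231 - j1.592e+04) = 0.0004069 + j0.0003953 A.
Step 6 — Convert to polar: |I| = 0.0005673 A, ∠I = 44.2°.

I = 0.0005673∠44.2° A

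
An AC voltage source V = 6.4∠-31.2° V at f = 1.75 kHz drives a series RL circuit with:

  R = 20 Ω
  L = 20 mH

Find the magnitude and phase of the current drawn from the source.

Step 1 — Angular frequency: ω = 2π·f = 2π·1750 = 1.1e+04 rad/s.
Step 2 — Component impedances:
  R: Z = R = 20 Ω
  L: Z = jωL = j·1.1e+04·0.02 = 0 + j219.9 Ω
Step 3 — Series combination: Z_total = R + L = 20 + j219.9 Ω = 220.8∠84.8° Ω.
Step 4 — Source phasor: V = 6.4∠-31.2° V = 5.474 - j3.315 V.
Step 5 — Ohm's law: I = V / Z_total = (5.474 - j3.315) / (20 + j219.9) = -0.01271 - j0.02605 A.
Step 6 — Convert to polar: |I| = 0.02898 A, ∠I = -116.0°.

I = 0.02898∠-116.0° A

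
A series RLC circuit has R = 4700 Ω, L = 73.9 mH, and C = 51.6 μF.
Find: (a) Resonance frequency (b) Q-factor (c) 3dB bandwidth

Step 1 — Resonance condition Im(Z)=0 gives ω₀ = 1/√(LC).
Step 2 — ω₀ = 1/√(0.0739·5.16e-05) = 512.1 rad/s.
Step 3 — f₀ = ω₀/(2π) = 81.5 Hz.
Step 4 — Series Q: Q = ω₀L/R = 512.1·0.0739/4700 = 0.008052.
Step 5 — 3dB bandwidth: Δω = ω₀/Q = 6.36e+04 rad/s; BW = Δω/(2π) = 1.012e+04 Hz.

(a) f₀ = 81.5 Hz  (b) Q = 0.008052  (c) BW = 1.012e+04 Hz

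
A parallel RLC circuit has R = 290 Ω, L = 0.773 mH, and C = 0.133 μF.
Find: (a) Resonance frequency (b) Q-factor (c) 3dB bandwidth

Step 1 — Resonance: ω₀ = 1/√(LC) = 1/√(0.000773·1.33e-07) = 9.862e+04 rad/s.
Step 2 — f₀ = ω₀/(2π) = 1.57e+04 Hz.
Step 3 — Parallel Q: Q = R/(ω₀L) = 290/(9.862e+04·0.000773) = 3.804.
Step 4 — Bandwidth: Δω = ω₀/Q = 2.593e+04 rad/s; BW = Δω/(2π) = 4126 Hz.

(a) f₀ = 1.57e+04 Hz  (b) Q = 3.804  (c) BW = 4126 Hz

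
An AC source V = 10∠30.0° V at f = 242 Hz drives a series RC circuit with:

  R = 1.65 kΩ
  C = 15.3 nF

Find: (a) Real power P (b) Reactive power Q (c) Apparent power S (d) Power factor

Step 1 — Angular frequency: ω = 2π·f = 2π·242 = 1521 rad/s.
Step 2 — Component impedances:
  R: Z = R = 1650 Ω
  C: Z = 1/(jωC) = -j/(ω·C) = 0 - j4.298e+04 Ω
Step 3 — Series combination: Z_total = R + C = 1650 - j4.298e+04 Ω = 4.302e+04∠-87.8° Ω.
Step 4 — Source phasor: V = 10∠30.0° V = 8.66 + j5 V.
Step 5 — Current: I = V / Z = -0.0001084 + j0.0002056 A = 0.0002325∠117.8° A.
Step 6 — Complex power: S = V·I* = 8.917e-05 - j0.002323 VA.
Step 7 — Real power: P = Re(S) = 8.917e-05 W.
Step 8 — Reactive power: Q = Im(S) = -0.002323 VAR.
Step 9 — Apparent power: |S| = 0.002325 VA.
Step 10 — Power factor: PF = P/|S| = 0.03836 (leading).

(a) P = 8.917e-05 W  (b) Q = -0.002323 VAR  (c) S = 0.002325 VA  (d) PF = 0.03836 (leading)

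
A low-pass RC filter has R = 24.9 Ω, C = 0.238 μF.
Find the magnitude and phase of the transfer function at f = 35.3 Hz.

Step 1 — Angular frequency: ω = 2π·35.3 = 221.8 rad/s.
Step 2 — Transfer function: H(jω) = 1/(1 + jωRC).
Step 3 — Denominator: 1 + jωRC = 1 + j·221.8·24.9·2.38e-07 = 1 + j0.001314.
Step 4 — H = 1 - j0.001314.
Step 5 — Magnitude: |H| = 1 (-0.0 dB); phase: φ = -0.1°.

|H| = 1 (-0.0 dB), φ = -0.1°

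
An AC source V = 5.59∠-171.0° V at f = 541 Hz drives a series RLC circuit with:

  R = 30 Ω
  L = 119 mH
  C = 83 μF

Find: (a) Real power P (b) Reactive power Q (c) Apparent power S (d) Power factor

Step 1 — Angular frequency: ω = 2π·f = 2π·541 = 3399 rad/s.
Step 2 — Component impedances:
  R: Z = R = 30 Ω
  L: Z = jωL = j·3399·0.119 = 0 + j404.5 Ω
  C: Z = 1/(jωC) = -j/(ω·C) = 0 - j3.544 Ω
Step 3 — Series combination: Z_total = R + L + C = 30 + j401 Ω = 402.1∠85.7° Ω.
Step 4 — Source phasor: V = 5.59∠-171.0° V = -5.521 - j0.8745 V.
Step 5 — Current: I = V / Z = -0.003193 + j0.01353 A = 0.0139∠103.3° A.
Step 6 — Complex power: S = V·I* = 0.005799 + j0.0775 VA.
Step 7 — Real power: P = Re(S) = 0.005799 W.
Step 8 — Reactive power: Q = Im(S) = 0.0775 VAR.
Step 9 — Apparent power: |S| = 0.07772 VA.
Step 10 — Power factor: PF = P/|S| = 0.07461 (lagging).

(a) P = 0.005799 W  (b) Q = 0.0775 VAR  (c) S = 0.07772 VA  (d) PF = 0.07461 (lagging)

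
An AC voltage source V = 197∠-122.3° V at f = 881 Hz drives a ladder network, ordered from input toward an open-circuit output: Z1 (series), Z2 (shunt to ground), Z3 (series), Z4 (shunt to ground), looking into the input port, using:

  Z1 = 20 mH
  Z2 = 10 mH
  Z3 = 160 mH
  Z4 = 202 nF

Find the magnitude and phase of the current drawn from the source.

Step 1 — Angular frequency: ω = 2π·f = 2π·881 = 5535 rad/s.
Step 2 — Component impedances:
  Z1: Z = jωL = j·5535·0.02 = 0 + j110.7 Ω
  Z2: Z = jωL = j·5535·0.01 = 0 + j55.35 Ω
  Z3: Z = jωL = j·5535·0.16 = 0 + j885.7 Ω
  Z4: Z = 1/(jωC) = -j/(ω·C) = 0 - j894.3 Ω
Step 3 — Ladder network (open output): work backward from the far end, alternating series and parallel combinations. Z_in = 0 + j100.5 Ω = 100.5∠90.0° Ω.
Step 4 — Source phasor: V = 197∠-122.3° V = -105.3 - j166.5 V.
Step 5 — Ohm's law: I = V / Z_total = (-105.3 - j166.5) / (0 + j100.5) = -1.657 + j1.048 A.
Step 6 — Convert to polar: |I| = 1.961 A, ∠I = 147.7°.

I = 1.961∠147.7° A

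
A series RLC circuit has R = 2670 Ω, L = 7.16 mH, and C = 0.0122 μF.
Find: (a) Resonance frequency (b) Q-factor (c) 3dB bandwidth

Step 1 — Resonance: ω₀ = 1/√(LC) = 1/√(0.00716·1.22e-08) = 1.07e+05 rad/s.
Step 2 — f₀ = ω₀/(2π) = 1.703e+04 Hz.
Step 3 — Series Q: Q = ω₀L/R = 1.07e+05·0.00716/2670 = 0.2869.
Step 4 — Bandwidth: Δω = ω₀/Q = 3.729e+05 rad/s; BW = Δω/(2π) = 5.935e+04 Hz.

(a) f₀ = 1.703e+04 Hz  (b) Q = 0.2869  (c) BW = 5.935e+04 Hz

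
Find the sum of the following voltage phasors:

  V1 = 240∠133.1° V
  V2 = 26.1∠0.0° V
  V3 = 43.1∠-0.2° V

Step 1 — Convert each phasor to rectangular form:
  V1 = 240·(cos(133.1°) + j·sin(133.1°)) = -164 + j175.2 V
  V2 = 26.1·(cos(0.0°) + j·sin(0.0°)) = 26.1 V
  V3 = 43.1·(cos(-0.2°) + j·sin(-0.2°)) = 43.1 - j0.1504 V
Step 2 — Sum components: V_total = -94.79 + j175.1 V.
Step 3 — Convert to polar: |V_total| = 199.1 V, ∠V_total = 118.4°.

V_total = 199.1∠118.4° V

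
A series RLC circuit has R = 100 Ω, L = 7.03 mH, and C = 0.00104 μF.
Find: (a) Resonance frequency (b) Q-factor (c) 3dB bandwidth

Step 1 — Resonance condition Im(Z)=0 gives ω₀ = 1/√(LC).
Step 2 — ω₀ = 1/√(0.00703·1.04e-09) = 3.698e+05 rad/s.
Step 3 — f₀ = ω₀/(2π) = 5.886e+04 Hz.
Step 4 — Series Q: Q = ω₀L/R = 3.698e+05·0.00703/100 = 26.
Step 5 — 3dB bandwidth: Δω = ω₀/Q = 1.422e+04 rad/s; BW = Δω/(2π) = 2264 Hz.

(a) f₀ = 5.886e+04 Hz  (b) Q = 26  (c) BW = 2264 Hz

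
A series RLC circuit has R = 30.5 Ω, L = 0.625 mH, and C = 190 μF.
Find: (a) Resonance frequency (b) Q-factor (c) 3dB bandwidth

Step 1 — Resonance condition Im(Z)=0 gives ω₀ = 1/√(LC).
Step 2 — ω₀ = 1/√(0.000625·0.00019) = 2902 rad/s.
Step 3 — f₀ = ω₀/(2π) = 461.9 Hz.
Step 4 — Series Q: Q = ω₀L/R = 2902·0.000625/30.5 = 0.05947.
Step 5 — 3dB bandwidth: Δω = ω₀/Q = 4.88e+04 rad/s; BW = Δω/(2π) = 7767 Hz.

(a) f₀ = 461.9 Hz  (b) Q = 0.05947  (c) BW = 7767 Hz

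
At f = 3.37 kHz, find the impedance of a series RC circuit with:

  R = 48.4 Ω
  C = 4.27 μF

Step 1 — Angular frequency: ω = 2π·f = 2π·3370 = 2.117e+04 rad/s.
Step 2 — Component impedances:
  R: Z = R = 48.4 Ω
  C: Z = 1/(jωC) = -j/(ω·C) = 0 - j11.06 Ω
Step 3 — Series combination: Z_total = R + C = 48.4 - j11.06 Ω = 49.65∠-12.9° Ω.

Z = 48.4 - j11.06 Ω = 49.65∠-12.9° Ω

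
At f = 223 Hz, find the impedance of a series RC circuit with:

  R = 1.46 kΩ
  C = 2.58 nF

Step 1 — Angular frequency: ω = 2π·f = 2π·223 = 1401 rad/s.
Step 2 — Component impedances:
  R: Z = R = 1460 Ω
  C: Z = 1/(jωC) = -j/(ω·C) = 0 - j2.766e+05 Ω
Step 3 — Series combination: Z_total = R + C = 1460 - j2.766e+05 Ω = 2.766e+05∠-89.7° Ω.

Z = 1460 - j2.766e+05 Ω = 2.766e+05∠-89.7° Ω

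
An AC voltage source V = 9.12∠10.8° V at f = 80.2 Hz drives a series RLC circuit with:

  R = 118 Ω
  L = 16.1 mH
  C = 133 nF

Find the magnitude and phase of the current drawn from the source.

Step 1 — Angular frequency: ω = 2π·f = 2π·80.2 = 503.9 rad/s.
Step 2 — Component impedances:
  R: Z = R = 118 Ω
  L: Z = jωL = j·503.9·0.0161 = 0 + j8.113 Ω
  C: Z = 1/(jωC) = -j/(ω·C) = 0 - j1.492e+04 Ω
Step 3 — Series combination: Z_total = R + L + C = 118 - j1.491e+04 Ω = 1.491e+04∠-89.5° Ω.
Step 4 — Source phasor: V = 9.12∠10.8° V = 8.958 + j1.709 V.
Step 5 — Ohm's law: I = V / Z_total = (8.958 + j1.709) / (118 - j1.491e+04) = -0.0001098 + j0.0006016 A.
Step 6 — Convert to polar: |I| = 0.0006115 A, ∠I = 100.3°.

I = 0.0006115∠100.3° A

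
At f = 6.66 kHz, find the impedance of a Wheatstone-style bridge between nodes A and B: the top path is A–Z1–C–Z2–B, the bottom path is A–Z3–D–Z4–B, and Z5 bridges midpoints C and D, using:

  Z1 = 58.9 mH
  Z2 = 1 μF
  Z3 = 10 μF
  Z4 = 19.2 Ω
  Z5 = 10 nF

Step 1 — Angular frequency: ω = 2π·f = 2π·6660 = 4.185e+04 rad/s.
Step 2 — Component impedances:
  Z1: Z = jωL = j·4.185e+04·0.0589 = 0 + j2465 Ω
  Z2: Z = 1/(jωC) = -j/(ω·C) = 0 - j23.9 Ω
  Z3: Z = 1/(jωC) = -j/(ω·C) = 0 - j2.39 Ω
  Z4: Z = R = 19.2 Ω
  Z5: Z = 1/(jωC) = -j/(ω·C) = 0 - j2390 Ω
Step 3 — Bridge requires nodal analysis (the Z5 bridge couples midpoints C and D, so the two paths cannot be reduced to a simple series/parallel combination). Setting node B to ground and injecting 1 A at node A, the 3-node admittance system at A, C, D solves to V_A = Z_AB = 19.24 - j2.397 Ω = 19.39∠-7.1° Ω.

Z = 19.24 - j2.397 Ω = 19.39∠-7.1° Ω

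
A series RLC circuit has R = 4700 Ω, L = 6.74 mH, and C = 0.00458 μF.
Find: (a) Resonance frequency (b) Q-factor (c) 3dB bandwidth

Step 1 — Resonance condition Im(Z)=0 gives ω₀ = 1/√(LC).
Step 2 — ω₀ = 1/√(0.00674·4.58e-09) = 1.8e+05 rad/s.
Step 3 — f₀ = ω₀/(2π) = 2.865e+04 Hz.
Step 4 — Series Q: Q = ω₀L/R = 1.8e+05·0.00674/4700 = 0.2581.
Step 5 — 3dB bandwidth: Δω = ω₀/Q = 6.973e+05 rad/s; BW = Δω/(2π) = 1.11e+05 Hz.

(a) f₀ = 2.865e+04 Hz  (b) Q = 0.2581  (c) BW = 1.11e+05 Hz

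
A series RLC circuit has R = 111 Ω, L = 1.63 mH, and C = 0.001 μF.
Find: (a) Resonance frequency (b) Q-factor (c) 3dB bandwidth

Step 1 — Resonance: ω₀ = 1/√(LC) = 1/√(0.00163·1e-09) = 7.833e+05 rad/s.
Step 2 — f₀ = ω₀/(2π) = 1.247e+05 Hz.
Step 3 — Series Q: Q = ω₀L/R = 7.833e+05·0.00163/111 = 11.5.
Step 4 — Bandwidth: Δω = ω₀/Q = 6.81e+04 rad/s; BW = Δω/(2π) = 1.084e+04 Hz.

(a) f₀ = 1.247e+05 Hz  (b) Q = 11.5  (c) BW = 1.084e+04 Hz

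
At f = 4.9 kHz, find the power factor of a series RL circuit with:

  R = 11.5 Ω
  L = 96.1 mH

Step 1 — Angular frequency: ω = 2π·f = 2π·4900 = 3.079e+04 rad/s.
Step 2 — Component impedances:
  R: Z = R = 11.5 Ω
  L: Z = jωL = j·3.079e+04·0.0961 = 0 + j2959 Ω
Step 3 — Series combination: Z_total = R + L = 11.5 + j2959 Ω = 2959∠89.8° Ω.
Step 4 — Power factor: PF = cos(φ) = Re(Z)/|Z| = 11.5/2958.7 = 0.003887.
Step 5 — Type: Im(Z) = 2959 ⇒ lagging (phase φ = 89.8°).

PF = 0.003887 (lagging, φ = 89.8°)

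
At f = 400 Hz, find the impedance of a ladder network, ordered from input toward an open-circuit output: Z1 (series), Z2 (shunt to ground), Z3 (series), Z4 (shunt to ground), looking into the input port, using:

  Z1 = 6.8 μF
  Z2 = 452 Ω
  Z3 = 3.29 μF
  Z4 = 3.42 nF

Step 1 — Angular frequency: ω = 2π·f = 2π·400 = 2513 rad/s.
Step 2 — Component impedances:
  Z1: Z = 1/(jωC) = -j/(ω·C) = 0 - j58.51 Ω
  Z2: Z = R = 452 Ω
  Z3: Z = 1/(jωC) = -j/(ω·C) = 0 - j120.9 Ω
  Z4: Z = 1/(jωC) = -j/(ω·C) = 0 - j1.163e+05 Ω
Step 3 — Ladder network (open output): work backward from the far end, alternating series and parallel combinations. Z_in = 452 - j60.27 Ω = 456∠-7.6° Ω.

Z = 452 - j60.27 Ω = 456∠-7.6° Ω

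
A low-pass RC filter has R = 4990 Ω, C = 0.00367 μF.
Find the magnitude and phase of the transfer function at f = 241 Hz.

Step 1 — Angular frequency: ω = 2π·241 = 1514 rad/s.
Step 2 — Transfer function: H(jω) = 1/(1 + jωRC).
Step 3 — Denominator: 1 + jωRC = 1 + j·1514·4990·3.67e-09 = 1 + j0.02773.
Step 4 — H = 0.9992 - j0.02771.
Step 5 — Magnitude: |H| = 0.9996 (-0.0 dB); phase: φ = -1.6°.

|H| = 0.9996 (-0.0 dB), φ = -1.6°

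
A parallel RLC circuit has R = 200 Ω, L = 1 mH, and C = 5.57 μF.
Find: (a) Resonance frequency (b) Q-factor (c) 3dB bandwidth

Step 1 — Resonance: ω₀ = 1/√(LC) = 1/√(0.001·5.57e-06) = 1.34e+04 rad/s.
Step 2 — f₀ = ω₀/(2π) = 2133 Hz.
Step 3 — Parallel Q: Q = R/(ω₀L) = 200/(1.34e+04·0.001) = 14.93.
Step 4 — Bandwidth: Δω = ω₀/Q = 897.7 rad/s; BW = Δω/(2π) = 142.9 Hz.

(a) f₀ = 2133 Hz  (b) Q = 14.93  (c) BW = 142.9 Hz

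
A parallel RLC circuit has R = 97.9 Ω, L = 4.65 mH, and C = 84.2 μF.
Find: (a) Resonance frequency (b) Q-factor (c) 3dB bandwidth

Step 1 — Resonance: ω₀ = 1/√(LC) = 1/√(0.00465·8.42e-05) = 1598 rad/s.
Step 2 — f₀ = ω₀/(2π) = 254.4 Hz.
Step 3 — Parallel Q: Q = R/(ω₀L) = 97.9/(1598·0.00465) = 13.17.
Step 4 — Bandwidth: Δω = ω₀/Q = 121.3 rad/s; BW = Δω/(2π) = 19.31 Hz.

(a) f₀ = 254.4 Hz  (b) Q = 13.17  (c) BW = 19.31 Hz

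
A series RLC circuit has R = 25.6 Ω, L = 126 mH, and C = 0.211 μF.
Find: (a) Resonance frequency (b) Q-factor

Step 1 — Resonance condition Im(Z)=0 gives ω₀ = 1/√(LC).
Step 2 — ω₀ = 1/√(0.126·2.11e-07) = 6133 rad/s.
Step 3 — f₀ = ω₀/(2π) = 976.1 Hz.
Step 4 — Series Q: Q = ω₀L/R = 6133·0.126/25.6 = 30.19.

(a) f₀ = 976.1 Hz  (b) Q = 30.19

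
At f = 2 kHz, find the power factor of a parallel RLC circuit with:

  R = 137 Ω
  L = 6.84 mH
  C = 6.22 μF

Step 1 — Angular frequency: ω = 2π·f = 2π·2000 = 1.257e+04 rad/s.
Step 2 — Component impedances:
  R: Z = R = 137 Ω
  L: Z = jωL = j·1.257e+04·0.00684 = 0 + j85.95 Ω
  C: Z = 1/(jωC) = -j/(ω·C) = 0 - j12.79 Ω
Step 3 — Parallel combination: 1/Z_total = 1/R + 1/L + 1/C; Z_total = 1.63 - j14.85 Ω = 14.94∠-83.7° Ω.
Step 4 — Power factor: PF = cos(φ) = Re(Z)/|Z| = 1.63/14.94 = 0.1091.
Step 5 — Type: Im(Z) = -14.85 ⇒ leading (phase φ = -83.7°).

PF = 0.1091 (leading, φ = -83.7°)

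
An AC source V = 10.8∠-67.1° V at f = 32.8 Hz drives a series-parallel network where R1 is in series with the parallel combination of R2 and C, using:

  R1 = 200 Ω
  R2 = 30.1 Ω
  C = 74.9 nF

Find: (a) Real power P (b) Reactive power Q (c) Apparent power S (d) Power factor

Step 1 — Angular frequency: ω = 2π·f = 2π·32.8 = 206.1 rad/s.
Step 2 — Component impedances:
  R1: Z = R = 200 Ω
  R2: Z = R = 30.1 Ω
  C: Z = 1/(jωC) = -j/(ω·C) = 0 - j6.478e+04 Ω
Step 3 — Parallel branch: R2 || C = 1/(1/R2 + 1/C) = 30.1 - j0.01399 Ω.
Step 4 — Series with R1: Z_total = R1 + (R2 || C) = 230.1 - j0.01399 Ω = 230.1∠-0.0° Ω.
Step 5 — Source phasor: V = 10.8∠-67.1° V = 4.203 - j9.949 V.
Step 6 — Current: I = V / Z = 0.01827 - j0.04324 A = 0.04694∠-67.1° A.
Step 7 — Complex power: S = V·I* = 0.5069 - j3.081e-05 VA.
Step 8 — Real power: P = Re(S) = 0.5069 W.
Step 9 — Reactive power: Q = Im(S) = -3.081e-05 VAR.
Step 10 — Apparent power: |S| = 0.5069 VA.
Step 11 — Power factor: PF = P/|S| = 1 (leading).

(a) P = 0.5069 W  (b) Q = -3.081e-05 VAR  (c) S = 0.5069 VA  (d) PF = 1 (leading)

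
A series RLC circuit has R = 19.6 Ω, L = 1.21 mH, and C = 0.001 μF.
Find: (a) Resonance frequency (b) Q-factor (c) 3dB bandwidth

Step 1 — Resonance condition Im(Z)=0 gives ω₀ = 1/√(LC).
Step 2 — ω₀ = 1/√(0.00121·1e-09) = 9.091e+05 rad/s.
Step 3 — f₀ = ω₀/(2π) = 1.447e+05 Hz.
Step 4 — Series Q: Q = ω₀L/R = 9.091e+05·0.00121/19.6 = 56.12.
Step 5 — 3dB bandwidth: Δω = ω₀/Q = 1.62e+04 rad/s; BW = Δω/(2π) = 2578 Hz.

(a) f₀ = 1.447e+05 Hz  (b) Q = 56.12  (c) BW = 2578 Hz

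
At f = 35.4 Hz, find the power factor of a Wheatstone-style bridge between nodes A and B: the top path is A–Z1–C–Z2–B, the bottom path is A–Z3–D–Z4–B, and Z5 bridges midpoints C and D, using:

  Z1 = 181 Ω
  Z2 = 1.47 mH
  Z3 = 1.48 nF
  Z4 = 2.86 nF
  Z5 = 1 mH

Step 1 — Angular frequency: ω = 2π·f = 2π·35.4 = 222.4 rad/s.
Step 2 — Component impedances:
  Z1: Z = R = 181 Ω
  Z2: Z = jωL = j·222.4·0.00147 = 0 + j0.327 Ω
  Z3: Z = 1/(jωC) = -j/(ω·C) = 0 - j3.038e+06 Ω
  Z4: Z = 1/(jωC) = -j/(ω·C) = 0 - j1.572e+06 Ω
  Z5: Z = jωL = j·222.4·0.001 = 0 + j0.2224 Ω
Step 3 — Bridge requires nodal analysis (the Z5 bridge couples midpoints C and D, so the two paths cannot be reduced to a simple series/parallel combination). Setting node B to ground and injecting 1 A at node A, the 3-node admittance system at A, C, D solves to V_A = Z_AB = 181 + j0.3162 Ω = 181∠0.1° Ω.
Step 4 — Power factor: PF = cos(φ) = Re(Z)/|Z| = 181/181 = 1.
Step 5 — Type: Im(Z) = 0.3162 ⇒ lagging (phase φ = 0.1°).

PF = 1 (lagging, φ = 0.1°)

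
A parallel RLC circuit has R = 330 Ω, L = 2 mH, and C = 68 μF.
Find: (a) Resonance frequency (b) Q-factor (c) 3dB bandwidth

Step 1 — Resonance: ω₀ = 1/√(LC) = 1/√(0.002·6.8e-05) = 2712 rad/s.
Step 2 — f₀ = ω₀/(2π) = 431.6 Hz.
Step 3 — Parallel Q: Q = R/(ω₀L) = 330/(2712·0.002) = 60.85.
Step 4 — Bandwidth: Δω = ω₀/Q = 44.56 rad/s; BW = Δω/(2π) = 7.092 Hz.

(a) f₀ = 431.6 Hz  (b) Q = 60.85  (c) BW = 7.092 Hz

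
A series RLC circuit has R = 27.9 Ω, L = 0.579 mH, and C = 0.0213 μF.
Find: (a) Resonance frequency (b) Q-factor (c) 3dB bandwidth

Step 1 — Resonance condition Im(Z)=0 gives ω₀ = 1/√(LC).
Step 2 — ω₀ = 1/√(0.000579·2.13e-08) = 2.848e+05 rad/s.
Step 3 — f₀ = ω₀/(2π) = 4.532e+04 Hz.
Step 4 — Series Q: Q = ω₀L/R = 2.848e+05·0.000579/27.9 = 5.909.
Step 5 — 3dB bandwidth: Δω = ω₀/Q = 4.819e+04 rad/s; BW = Δω/(2π) = 7669 Hz.

(a) f₀ = 4.532e+04 Hz  (b) Q = 5.909  (c) BW = 7669 Hz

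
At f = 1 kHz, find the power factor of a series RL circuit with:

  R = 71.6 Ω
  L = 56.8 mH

Step 1 — Angular frequency: ω = 2π·f = 2π·1000 = 6283 rad/s.
Step 2 — Component impedances:
  R: Z = R = 71.6 Ω
  L: Z = jωL = j·6283·0.0568 = 0 + j356.9 Ω
Step 3 — Series combination: Z_total = R + L = 71.6 + j356.9 Ω = 364∠78.7° Ω.
Step 4 — Power factor: PF = cos(φ) = Re(Z)/|Z| = 71.6/364 = 0.1967.
Step 5 — Type: Im(Z) = 356.9 ⇒ lagging (phase φ = 78.7°).

PF = 0.1967 (lagging, φ = 78.7°)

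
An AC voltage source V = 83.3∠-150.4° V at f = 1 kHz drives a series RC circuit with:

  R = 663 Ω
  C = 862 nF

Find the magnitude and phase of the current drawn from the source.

Step 1 — Angular frequency: ω = 2π·f = 2π·1000 = 6283 rad/s.
Step 2 — Component impedances:
  R: Z = R = 663 Ω
  C: Z = 1/(jωC) = -j/(ω·C) = 0 - j184.6 Ω
Step 3 — Series combination: Z_total = R + C = 663 - j184.6 Ω = 688.2∠-15.6° Ω.
Step 4 — Source phasor: V = 83.3∠-150.4° V = -72.43 - j41.15 V.
Step 5 — Ohm's law: I = V / Z_total = (-72.43 - j41.15) / (663 - j184.6) = -0.08534 - j0.08583 A.
Step 6 — Convert to polar: |I| = 0.121 A, ∠I = -134.8°.

I = 0.121∠-134.8° A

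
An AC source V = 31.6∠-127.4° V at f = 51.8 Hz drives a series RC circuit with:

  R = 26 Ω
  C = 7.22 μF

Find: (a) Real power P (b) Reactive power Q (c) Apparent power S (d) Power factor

Step 1 — Angular frequency: ω = 2π·f = 2π·51.8 = 325.5 rad/s.
Step 2 — Component impedances:
  R: Z = R = 26 Ω
  C: Z = 1/(jωC) = -j/(ω·C) = 0 - j425.6 Ω
Step 3 — Series combination: Z_total = R + C = 26 - j425.6 Ω = 426.3∠-86.5° Ω.
Step 4 — Source phasor: V = 31.6∠-127.4° V = -19.19 - j25.1 V.
Step 5 — Current: I = V / Z = 0.05603 - j0.04852 A = 0.07412∠-40.9° A.
Step 6 — Complex power: S = V·I* = 0.1428 - j2.338 VA.
Step 7 — Real power: P = Re(S) = 0.1428 W.
Step 8 — Reactive power: Q = Im(S) = -2.338 VAR.
Step 9 — Apparent power: |S| = 2.342 VA.
Step 10 — Power factor: PF = P/|S| = 0.06098 (leading).

(a) P = 0.1428 W  (b) Q = -2.338 VAR  (c) S = 2.342 VA  (d) PF = 0.06098 (leading)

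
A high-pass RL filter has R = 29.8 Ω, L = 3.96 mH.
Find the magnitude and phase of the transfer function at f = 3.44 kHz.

Step 1 — Angular frequency: ω = 2π·3440 = 2.161e+04 rad/s.
Step 2 — Transfer function: H(jω) = jωL/(R + jωL).
Step 3 — Numerator jωL = j·85.59; denominator R + jωL = 29.8 + j85.59.
Step 4 — H = 0.8919 + j0.3105.
Step 5 — Magnitude: |H| = 0.9444 (-0.5 dB); phase: φ = 19.2°.

|H| = 0.9444 (-0.5 dB), φ = 19.2°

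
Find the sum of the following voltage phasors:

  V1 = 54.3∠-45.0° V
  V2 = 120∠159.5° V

Step 1 — Convert each phasor to rectangular form:
  V1 = 54.3·(cos(-45.0°) + j·sin(-45.0°)) = 38.4 - j38.4 V
  V2 = 120·(cos(159.5°) + j·sin(159.5°)) = -112.4 + j42.02 V
Step 2 — Sum components: V_total = -74 + j3.629 V.
Step 3 — Convert to polar: |V_total| = 74.09 V, ∠V_total = 177.2°.

V_total = 74.09∠177.2° V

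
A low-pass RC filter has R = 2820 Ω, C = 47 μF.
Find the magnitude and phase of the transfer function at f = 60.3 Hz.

Step 1 — Angular frequency: ω = 2π·60.3 = 378.9 rad/s.
Step 2 — Transfer function: H(jω) = 1/(1 + jωRC).
Step 3 — Denominator: 1 + jωRC = 1 + j·378.9·2820·4.7e-05 = 1 + j50.22.
Step 4 — H = 0.0003964 - j0.01991.
Step 5 — Magnitude: |H| = 0.01991 (-34.0 dB); phase: φ = -88.9°.

|H| = 0.01991 (-34.0 dB), φ = -88.9°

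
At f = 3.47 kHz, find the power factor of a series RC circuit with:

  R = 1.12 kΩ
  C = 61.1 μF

Step 1 — Angular frequency: ω = 2π·f = 2π·3470 = 2.18e+04 rad/s.
Step 2 — Component impedances:
  R: Z = R = 1120 Ω
  C: Z = 1/(jωC) = -j/(ω·C) = 0 - j0.7507 Ω
Step 3 — Series combination: Z_total = R + C = 1120 - j0.7507 Ω = 1120∠-0.0° Ω.
Step 4 — Power factor: PF = cos(φ) = Re(Z)/|Z| = 1120/1120 = 1.
Step 5 — Type: Im(Z) = -0.7507 ⇒ leading (phase φ = -0.0°).

PF = 1 (leading, φ = -0.0°)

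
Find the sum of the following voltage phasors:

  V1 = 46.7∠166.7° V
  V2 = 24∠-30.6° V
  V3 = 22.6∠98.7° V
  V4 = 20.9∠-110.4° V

Step 1 — Convert each phasor to rectangular form:
  V1 = 46.7·(cos(166.7°) + j·sin(166.7°)) = -45.45 + j10.74 V
  V2 = 24·(cos(-30.6°) + j·sin(-30.6°)) = 20.66 - j12.22 V
  V3 = 22.6·(cos(98.7°) + j·sin(98.7°)) = -3.418 + j22.34 V
  V4 = 20.9·(cos(-110.4°) + j·sin(-110.4°)) = -7.285 - j19.59 V
Step 2 — Sum components: V_total = -35.49 + j1.277 V.
Step 3 — Convert to polar: |V_total| = 35.52 V, ∠V_total = 177.9°.

V_total = 35.52∠177.9° V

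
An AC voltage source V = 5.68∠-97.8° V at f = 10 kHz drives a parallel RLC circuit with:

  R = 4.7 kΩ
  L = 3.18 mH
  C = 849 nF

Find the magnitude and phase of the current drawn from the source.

Step 1 — Angular frequency: ω = 2π·f = 2π·1e+04 = 6.283e+04 rad/s.
Step 2 — Component impedances:
  R: Z = R = 4700 Ω
  L: Z = jωL = j·6.283e+04·0.00318 = 0 + j199.8 Ω
  C: Z = 1/(jωC) = -j/(ω·C) = 0 - j18.75 Ω
Step 3 — Parallel combination: 1/Z_total = 1/R + 1/L + 1/C; Z_total = 0.09105 - j20.69 Ω = 20.69∠-89.7° Ω.
Step 4 — Source phasor: V = 5.68∠-97.8° V = -0.7709 - j5.627 V.
Step 5 — Ohm's law: I = V / Z_total = (-0.7709 - j5.627) / (0.09105 - j20.69) = 0.2719 - j0.03846 A.
Step 6 — Convert to polar: |I| = 0.2746 A, ∠I = -8.1°.

I = 0.2746∠-8.1° A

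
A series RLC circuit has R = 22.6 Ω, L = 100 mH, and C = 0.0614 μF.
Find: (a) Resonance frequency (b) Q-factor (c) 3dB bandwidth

Step 1 — Resonance: ω₀ = 1/√(LC) = 1/√(0.1·6.14e-08) = 1.276e+04 rad/s.
Step 2 — f₀ = ω₀/(2π) = 2031 Hz.
Step 3 — Series Q: Q = ω₀L/R = 1.276e+04·0.1/22.6 = 56.47.
Step 4 — Bandwidth: Δω = ω₀/Q = 226 rad/s; BW = Δω/(2π) = 35.97 Hz.

(a) f₀ = 2031 Hz  (b) Q = 56.47  (c) BW = 35.97 Hz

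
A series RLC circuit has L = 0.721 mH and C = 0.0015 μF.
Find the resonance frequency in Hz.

Step 1 — Resonance condition Im(Z)=0 gives ω₀ = 1/√(LC).
Step 2 — ω₀ = 1/√(0.000721·1.5e-09) = 9.616e+05 rad/s.
Step 3 — f₀ = ω₀/(2π) = 1.53e+05 Hz.

f₀ = 1.53e+05 Hz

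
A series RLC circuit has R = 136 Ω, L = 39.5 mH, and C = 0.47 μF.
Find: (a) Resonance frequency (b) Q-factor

Step 1 — Resonance condition Im(Z)=0 gives ω₀ = 1/√(LC).
Step 2 — ω₀ = 1/√(0.0395·4.7e-07) = 7339 rad/s.
Step 3 — f₀ = ω₀/(2π) = 1168 Hz.
Step 4 — Series Q: Q = ω₀L/R = 7339·0.0395/136 = 2.132.

(a) f₀ = 1168 Hz  (b) Q = 2.132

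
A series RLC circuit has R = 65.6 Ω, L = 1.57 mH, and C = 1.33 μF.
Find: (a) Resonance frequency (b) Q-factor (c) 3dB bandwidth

Step 1 — Resonance: ω₀ = 1/√(LC) = 1/√(0.00157·1.33e-06) = 2.188e+04 rad/s.
Step 2 — f₀ = ω₀/(2π) = 3483 Hz.
Step 3 — Series Q: Q = ω₀L/R = 2.188e+04·0.00157/65.6 = 0.5237.
Step 4 — Bandwidth: Δω = ω₀/Q = 4.178e+04 rad/s; BW = Δω/(2π) = 6650 Hz.

(a) f₀ = 3483 Hz  (b) Q = 0.5237  (c) BW = 6650 Hz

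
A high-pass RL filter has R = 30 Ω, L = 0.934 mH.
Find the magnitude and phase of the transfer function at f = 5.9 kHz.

Step 1 — Angular frequency: ω = 2π·5900 = 3.707e+04 rad/s.
Step 2 — Transfer function: H(jω) = jωL/(R + jωL).
Step 3 — Numerator jωL = j·34.62; denominator R + jωL = 30 + j34.62.
Step 4 — H = 0.5712 + j0.4949.
Step 5 — Magnitude: |H| = 0.7558 (-2.4 dB); phase: φ = 40.9°.

|H| = 0.7558 (-2.4 dB), φ = 40.9°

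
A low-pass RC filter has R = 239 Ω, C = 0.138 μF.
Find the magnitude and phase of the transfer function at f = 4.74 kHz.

Step 1 — Angular frequency: ω = 2π·4740 = 2.978e+04 rad/s.
Step 2 — Transfer function: H(jω) = 1/(1 + jωRC).
Step 3 — Denominator: 1 + jωRC = 1 + j·2.978e+04·239·1.38e-07 = 1 + j0.9823.
Step 4 — H = 0.5089 - j0.4999.
Step 5 — Magnitude: |H| = 0.7134 (-2.9 dB); phase: φ = -44.5°.

|H| = 0.7134 (-2.9 dB), φ = -44.5°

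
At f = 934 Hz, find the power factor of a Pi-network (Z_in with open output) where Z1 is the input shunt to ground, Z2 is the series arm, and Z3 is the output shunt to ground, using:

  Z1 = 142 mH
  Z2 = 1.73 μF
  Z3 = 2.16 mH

Step 1 — Angular frequency: ω = 2π·f = 2π·934 = 5868 rad/s.
Step 2 — Component impedances:
  Z1: Z = jωL = j·5868·0.142 = 0 + j833.3 Ω
  Z2: Z = 1/(jωC) = -j/(ω·C) = 0 - j98.5 Ω
  Z3: Z = jωL = j·5868·0.00216 = 0 + j12.68 Ω
Step 3 — With open output, the series arm Z2 and the output shunt Z3 appear in series to ground: Z2 + Z3 = 0 - j85.82 Ω.
Step 4 — Parallel with input shunt Z1: Z_in = Z1 || (Z2 + Z3) = 0 - j95.68 Ω = 95.68∠-90.0° Ω.
Step 5 — Power factor: PF = cos(φ) = Re(Z)/|Z| = 0/95.68 = 0.
Step 6 — Type: Im(Z) = -95.68 ⇒ leading (phase φ = -90.0°).

PF = 0 (leading, φ = -90.0°)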